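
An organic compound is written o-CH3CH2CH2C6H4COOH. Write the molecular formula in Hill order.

C10H12O2

Atom tally by fragment:
  benzene ring core → C:6 H:6
  (− 2 ring H displaced by substituents)
  + CH2CH2CH3 → C:3 H:7
  + COOH → C:1 H:1 O:2
Element totals:
  C: 10
  H: 12
  O: 2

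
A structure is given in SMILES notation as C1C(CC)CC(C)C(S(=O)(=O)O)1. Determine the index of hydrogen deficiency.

1

Atom tally by fragment:
  cyclopentane ring core → C:5 H:10
  (− 3 ring H displaced by substituents)
  + C2H5 → C:2 H:5
  + CH3 → C:1 H:3
  + SO3H → S:1 O:3 H:1
Element totals:
  C: 8
  H: 16
  O: 3
  S: 1
Molecular formula: C8H16O3S.
DoU = (2C + 2 + N − H − X) / 2 = (2·8 + 2 + 0 − 16 − 0) / 2 = 1.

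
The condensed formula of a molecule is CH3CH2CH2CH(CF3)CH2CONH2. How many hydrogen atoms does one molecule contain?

Element totals:
  C: 7
  H: 12
  F: 3
  N: 1
  O: 1

12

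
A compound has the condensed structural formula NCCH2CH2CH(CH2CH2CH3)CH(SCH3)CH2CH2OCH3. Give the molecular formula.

C12H23NOS

Atom tally by fragment:
  NCCH2 → C:2 H:2 N:1
  CH2 → C:1 H:2
  CH(CH2CH2CH3) → C:4 H:8
  CH(SCH3) → C:2 H:4 S:1
  CH2 → C:1 H:2
  CH2OCH3 → C:2 H:5 O:1
Element totals:
  C: 12
  H: 23
  N: 1
  O: 1
  S: 1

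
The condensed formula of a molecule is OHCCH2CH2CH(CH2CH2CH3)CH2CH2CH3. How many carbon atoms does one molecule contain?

10

Atom tally by fragment:
  OHCCH2 → C:2 H:3 O:1
  CH2 → C:1 H:2
  CH(CH2CH2CH3) → C:4 H:8
  CH2 → C:1 H:2
  CH2 → C:1 H:2
  CH3 → C:1 H:3
Element totals:
  C: 10
  H: 20
  O: 1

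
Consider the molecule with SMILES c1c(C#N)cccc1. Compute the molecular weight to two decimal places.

103.12 g/mol

Atom tally by fragment:
  benzene ring core → C:6 H:6
  (− 1 ring H displaced by substituents)
  + CN → C:1 N:1
Element totals:
  C: 7
  H: 5
  N: 1
Molecular formula: C7H5N.
  M = 7(12.011) + 5(1.008) + 14.007
    = 84.077 + 5.040 + 14.007 = 103.124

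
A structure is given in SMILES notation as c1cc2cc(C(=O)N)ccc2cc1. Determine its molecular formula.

Atom tally by fragment:
  naphthalene ring system core → C:10 H:8
  (− 1 ring H displaced by substituents)
  + CONH2 → C:1 H:2 O:1 N:1
Element totals:
  C: 11
  H: 9
  N: 1
  O: 1

C11H9NO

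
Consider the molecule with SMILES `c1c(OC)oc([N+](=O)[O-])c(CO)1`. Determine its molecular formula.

Atom tally by fragment:
  furan ring core → C:4 H:4 O:1
  (− 3 ring H displaced by substituents)
  + OCH3 → C:1 H:3 O:1
  + NO2 → N:1 O:2
  + CH2OH → C:1 H:3 O:1
Element totals:
  C: 6
  H: 7
  N: 1
  O: 5

C6H7NO5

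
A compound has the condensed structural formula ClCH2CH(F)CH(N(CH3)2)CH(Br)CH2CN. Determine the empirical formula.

Atom tally by fragment:
  ClCH2 → C:1 H:2 Cl:1
  CH(F) → C:1 H:1 F:1
  CH(N(CH3)2) → C:3 H:7 N:1
  CH(Br) → C:1 H:1 Br:1
  CH2CN → C:2 H:2 N:1
Element totals:
  C: 8
  H: 13
  Br: 1
  Cl: 1
  F: 1
  N: 2
Molecular formula: C8H13BrClFN2.
gcd of subscripts (1, 8, 1, 1, 13, 2) = 1, so the empirical formula equals the molecular formula.

C8H13BrClFN2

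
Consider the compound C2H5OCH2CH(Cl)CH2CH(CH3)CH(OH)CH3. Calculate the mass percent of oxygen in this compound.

16.43%

Element totals:
  C: 9
  H: 19
  Cl: 1
  O: 2
Molecular formula: C9H19ClO2.
Molar mass = 194.699 g/mol.
Mass from O: 2 × 15.999 = 31.998 g/mol.
%O = 31.998 / 194.699 × 100 = 16.43%.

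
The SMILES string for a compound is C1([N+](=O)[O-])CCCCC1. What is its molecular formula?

C6H11NO2

Atom tally by fragment:
  cyclohexane ring core → C:6 H:12
  (− 1 ring H displaced by substituents)
  + NO2 → N:1 O:2
Element totals:
  C: 6
  H: 11
  N: 1
  O: 2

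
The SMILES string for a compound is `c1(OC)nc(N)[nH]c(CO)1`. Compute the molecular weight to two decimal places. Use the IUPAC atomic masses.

Atom tally by fragment:
  imidazole ring core → C:3 H:4 N:2
  (− 3 ring H displaced by substituents)
  + OCH3 → C:1 H:3 O:1
  + NH2 → N:1 H:2
  + CH2OH → C:1 H:3 O:1
Element totals:
  C: 5
  H: 9
  N: 3
  O: 2
Molecular formula: C5H9N3O2.
  M = 5(12.011) + 9(1.008) + 3(14.007) + 2(15.999)
    = 60.055 + 9.072 + 42.021 + 31.998 = 143.146

143.15 g/mol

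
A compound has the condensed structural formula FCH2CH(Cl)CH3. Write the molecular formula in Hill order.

Atom tally by fragment:
  FCH2 → C:1 H:2 F:1
  CH(Cl) → C:1 H:1 Cl:1
  CH3 → C:1 H:3
Element totals:
  C: 3
  H: 6
  Cl: 1
  F: 1

C3H6ClF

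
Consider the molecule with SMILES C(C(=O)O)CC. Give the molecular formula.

Atom tally by fragment:
  HOOCCH2 → C:2 H:3 O:2
  CH2 → C:1 H:2
  CH3 → C:1 H:3
Element totals:
  C: 4
  H: 8
  O: 2

C4H8O2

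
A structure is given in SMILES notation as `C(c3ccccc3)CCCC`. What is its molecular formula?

Atom tally by fragment:
  C6H5CH2 → C:7 H:7
  CH2 → C:1 H:2
  CH2 → C:1 H:2
  CH2 → C:1 H:2
  CH3 → C:1 H:3
Element totals:
  C: 11
  H: 16

C11H16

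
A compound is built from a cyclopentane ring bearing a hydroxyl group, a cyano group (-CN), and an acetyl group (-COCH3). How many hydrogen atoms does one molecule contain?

Atom tally by fragment:
  cyclopentane ring core → C:5 H:10
  (− 3 ring H displaced by substituents)
  + OH → O:1 H:1
  + CN → C:1 N:1
  + COCH3 → C:2 H:3 O:1
Element totals:
  C: 8
  H: 11
  N: 1
  O: 2

11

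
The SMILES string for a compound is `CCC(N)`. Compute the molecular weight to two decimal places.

59.11 g/mol

Atom tally by fragment:
  CH3 → C:1 H:3
  CH2 → C:1 H:2
  CH2NH2 → C:1 H:4 N:1
Element totals:
  C: 3
  H: 9
  N: 1
Molecular formula: C3H9N.
  M = 3(12.011) + 9(1.008) + 14.007
    = 36.033 + 9.072 + 14.007 = 59.112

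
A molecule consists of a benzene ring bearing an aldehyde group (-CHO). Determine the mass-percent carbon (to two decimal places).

79.23%

Atom tally by fragment:
  benzene ring core → C:6 H:6
  (− 1 ring H displaced by substituents)
  + CHO → C:1 H:1 O:1
Element totals:
  C: 7
  H: 6
  O: 1
Molecular formula: C7H6O.
Molar mass = 106.124 g/mol.
Mass from C: 7 × 12.011 = 84.077 g/mol.
%C = 84.077 / 106.124 × 100 = 79.23%.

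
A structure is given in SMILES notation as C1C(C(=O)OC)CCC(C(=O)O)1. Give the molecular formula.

Atom tally by fragment:
  cyclopentane ring core → C:5 H:10
  (− 2 ring H displaced by substituents)
  + COOCH3 → C:2 H:3 O:2
  + COOH → C:1 H:1 O:2
Element totals:
  C: 8
  H: 12
  O: 4

C8H12O4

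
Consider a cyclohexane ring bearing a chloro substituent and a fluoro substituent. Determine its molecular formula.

C6H10ClF

Atom tally by fragment:
  cyclohexane ring core → C:6 H:12
  (− 2 ring H displaced by substituents)
  + Cl → Cl:1
  + F → F:1
Element totals:
  C: 6
  H: 10
  Cl: 1
  F: 1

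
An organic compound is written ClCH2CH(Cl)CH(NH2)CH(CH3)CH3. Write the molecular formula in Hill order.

Element totals:
  C: 6
  H: 13
  Cl: 2
  N: 1

C6H13Cl2N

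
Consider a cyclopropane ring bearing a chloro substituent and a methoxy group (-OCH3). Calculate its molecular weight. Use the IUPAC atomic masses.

106.55 g/mol

Atom tally by fragment:
  cyclopropane ring core → C:3 H:6
  (− 2 ring H displaced by substituents)
  + Cl → Cl:1
  + OCH3 → C:1 H:3 O:1
Element totals:
  C: 4
  H: 7
  Cl: 1
  O: 1
Molecular formula: C4H7ClO.
  M = 4(12.011) + 7(1.008) + 35.45 + 15.999
    = 48.044 + 7.056 + 35.450 + 15.999 = 106.549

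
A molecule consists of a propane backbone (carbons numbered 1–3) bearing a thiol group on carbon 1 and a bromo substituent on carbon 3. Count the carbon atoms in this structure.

3

Atom tally by fragment:
  HSCH2 → C:1 H:3 S:1
  CH2 → C:1 H:2
  CH2Br → C:1 H:2 Br:1
Element totals:
  C: 3
  H: 7
  Br: 1
  S: 1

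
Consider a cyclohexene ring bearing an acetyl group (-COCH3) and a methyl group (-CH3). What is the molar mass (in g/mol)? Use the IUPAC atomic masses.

Atom tally by fragment:
  cyclohexene ring core → C:6 H:10
  (− 2 ring H displaced by substituents)
  + COCH3 → C:2 H:3 O:1
  + CH3 → C:1 H:3
Element totals:
  C: 9
  H: 14
  O: 1
Molecular formula: C9H14O.
  M = 9(12.011) + 14(1.008) + 15.999
    = 108.099 + 14.112 + 15.999 = 138.210

138.21 g/mol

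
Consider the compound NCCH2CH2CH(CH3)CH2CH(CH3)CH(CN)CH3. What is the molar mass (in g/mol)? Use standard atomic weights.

178.28 g/mol

Atom tally by fragment:
  NCCH2 → C:2 H:2 N:1
  CH2 → C:1 H:2
  CH(CH3) → C:2 H:4
  CH2 → C:1 H:2
  CH(CH3) → C:2 H:4
  CH(CN) → C:2 H:1 N:1
  CH3 → C:1 H:3
Element totals:
  C: 11
  H: 18
  N: 2
Molecular formula: C11H18N2.
  M = 11(12.011) + 18(1.008) + 2(14.007)
    = 132.121 + 18.144 + 28.014 = 178.279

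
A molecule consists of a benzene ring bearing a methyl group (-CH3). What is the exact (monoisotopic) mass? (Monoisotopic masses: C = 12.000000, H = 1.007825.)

92.0626

Atom tally by fragment:
  benzene ring core → C:6 H:6
  (− 1 ring H displaced by substituents)
  + CH3 → C:1 H:3
Element totals:
  C: 7
  H: 8
Molecular formula: C7H8.
  M = 7(12.0) + 8(1.007825)
    = 84.000000 + 8.062600 = 92.062600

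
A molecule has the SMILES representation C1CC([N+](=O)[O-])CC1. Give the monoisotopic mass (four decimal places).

115.0633

Atom tally by fragment:
  cyclopentane ring core → C:5 H:10
  (− 1 ring H displaced by substituents)
  + NO2 → N:1 O:2
Element totals:
  C: 5
  H: 9
  N: 1
  O: 2
Molecular formula: C5H9NO2.
  M = 5(12.0) + 9(1.007825) + 14.003074 + 2(15.994915)
    = 60.000000 + 9.070425 + 14.003074 + 31.989830 = 115.063329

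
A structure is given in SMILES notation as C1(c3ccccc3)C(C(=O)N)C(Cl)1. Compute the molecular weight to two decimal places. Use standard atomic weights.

195.65 g/mol

Atom tally by fragment:
  cyclopropane ring core → C:3 H:6
  (− 3 ring H displaced by substituents)
  + C6H5 → C:6 H:5
  + CONH2 → C:1 H:2 O:1 N:1
  + Cl → Cl:1
Element totals:
  C: 10
  H: 10
  Cl: 1
  N: 1
  O: 1
Molecular formula: C10H10ClNO.
  M = 10(12.011) + 10(1.008) + 35.45 + 14.007 + 15.999
    = 120.110 + 10.080 + 35.450 + 14.007 + 15.999 = 195.646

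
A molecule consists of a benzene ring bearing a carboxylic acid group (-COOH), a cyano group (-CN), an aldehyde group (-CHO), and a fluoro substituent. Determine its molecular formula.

C9H4FNO3

Atom tally by fragment:
  benzene ring core → C:6 H:6
  (− 4 ring H displaced by substituents)
  + COOH → C:1 H:1 O:2
  + CN → C:1 N:1
  + CHO → C:1 H:1 O:1
  + F → F:1
Element totals:
  C: 9
  H: 4
  F: 1
  N: 1
  O: 3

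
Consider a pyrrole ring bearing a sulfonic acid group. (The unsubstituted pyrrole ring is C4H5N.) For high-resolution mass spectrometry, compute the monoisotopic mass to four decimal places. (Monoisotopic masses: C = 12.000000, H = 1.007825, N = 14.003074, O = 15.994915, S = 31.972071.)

146.9990

Atom tally by fragment:
  pyrrole ring core → C:4 H:5 N:1
  (− 1 ring H displaced by substituents)
  + SO3H → S:1 O:3 H:1
Element totals:
  C: 4
  H: 5
  N: 1
  O: 3
  S: 1
Molecular formula: C4H5NO3S.
  M = 4(12.0) + 5(1.007825) + 14.003074 + 3(15.994915) + 31.972071
    = 48.000000 + 5.039125 + 14.003074 + 47.984745 + 31.972071 = 146.999015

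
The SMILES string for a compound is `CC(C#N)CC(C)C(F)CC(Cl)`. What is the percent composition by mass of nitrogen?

Atom tally by fragment:
  CH3 → C:1 H:3
  CH(CN) → C:2 H:1 N:1
  CH2 → C:1 H:2
  CH(CH3) → C:2 H:4
  CH(F) → C:1 H:1 F:1
  CH2 → C:1 H:2
  CH2Cl → C:1 H:2 Cl:1
Element totals:
  C: 9
  H: 15
  Cl: 1
  F: 1
  N: 1
Molecular formula: C9H15ClFN.
Molar mass = 191.674 g/mol.
Mass from N: 1 × 14.007 = 14.007 g/mol.
%N = 14.007 / 191.674 × 100 = 7.31%.

7.31%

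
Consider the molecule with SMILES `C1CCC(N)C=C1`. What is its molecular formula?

Atom tally by fragment:
  cyclohexene ring core → C:6 H:10
  (− 1 ring H displaced by substituents)
  + NH2 → N:1 H:2
Element totals:
  C: 6
  H: 11
  N: 1

C6H11N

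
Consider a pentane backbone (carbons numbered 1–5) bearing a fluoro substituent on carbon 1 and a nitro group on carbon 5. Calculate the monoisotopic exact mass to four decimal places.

Atom tally by fragment:
  FCH2 → C:1 H:2 F:1
  CH2 → C:1 H:2
  CH2 → C:1 H:2
  CH2 → C:1 H:2
  CH2NO2 → C:1 H:2 N:1 O:2
Element totals:
  C: 5
  H: 10
  F: 1
  N: 1
  O: 2
Molecular formula: C5H10FNO2.
  M = 5(12.0) + 10(1.007825) + 18.998403 + 14.003074 + 2(15.994915)
    = 60.000000 + 10.078250 + 18.998403 + 14.003074 + 31.989830 = 135.069557

135.0696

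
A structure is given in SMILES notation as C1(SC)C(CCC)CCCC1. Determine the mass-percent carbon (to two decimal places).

Atom tally by fragment:
  cyclohexane ring core → C:6 H:12
  (− 2 ring H displaced by substituents)
  + SCH3 → C:1 H:3 S:1
  + CH2CH2CH3 → C:3 H:7
Element totals:
  C: 10
  H: 20
  S: 1
Molecular formula: C10H20S.
Molar mass = 172.330 g/mol.
Mass from C: 10 × 12.011 = 120.110 g/mol.
%C = 120.110 / 172.330 × 100 = 69.70%.

69.70%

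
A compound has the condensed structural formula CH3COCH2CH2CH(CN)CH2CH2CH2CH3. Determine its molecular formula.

C10H17NO

Atom tally by fragment:
  CH3COCH2 → C:3 H:5 O:1
  CH2 → C:1 H:2
  CH(CN) → C:2 H:1 N:1
  CH2 → C:1 H:2
  CH2 → C:1 H:2
  CH2 → C:1 H:2
  CH3 → C:1 H:3
Element totals:
  C: 10
  H: 17
  N: 1
  O: 1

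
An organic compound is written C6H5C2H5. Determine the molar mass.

106.17 g/mol

Element totals:
  C: 8
  H: 10
Molecular formula: C8H10.
  M = 8(12.011) + 10(1.008)
    = 96.088 + 10.080 = 106.168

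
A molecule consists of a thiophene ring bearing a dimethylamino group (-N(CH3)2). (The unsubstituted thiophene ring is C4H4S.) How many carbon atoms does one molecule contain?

6

Atom tally by fragment:
  thiophene ring core → C:4 H:4 S:1
  (− 1 ring H displaced by substituents)
  + N(CH3)2 → N:1 C:2 H:6
Element totals:
  C: 6
  H: 9
  N: 1
  S: 1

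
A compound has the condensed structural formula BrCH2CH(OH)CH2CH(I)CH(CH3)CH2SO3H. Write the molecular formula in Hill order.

Atom tally by fragment:
  BrCH2 → C:1 H:2 Br:1
  CH(OH) → C:1 H:2 O:1
  CH2 → C:1 H:2
  CH(I) → C:1 H:1 I:1
  CH(CH3) → C:2 H:4
  CH2SO3H → C:1 H:3 S:1 O:3
Element totals:
  C: 7
  H: 14
  Br: 1
  I: 1
  O: 4
  S: 1

C7H14BrIO4S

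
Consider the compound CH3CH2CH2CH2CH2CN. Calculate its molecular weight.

Element totals:
  C: 6
  H: 11
  N: 1
Molecular formula: C6H11N.
  M = 6(12.011) + 11(1.008) + 14.007
    = 72.066 + 11.088 + 14.007 = 97.161

97.16 g/mol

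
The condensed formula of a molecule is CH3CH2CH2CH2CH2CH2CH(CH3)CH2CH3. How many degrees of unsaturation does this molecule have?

Element totals:
  C: 10
  H: 22
Molecular formula: C10H22.
DoU = (2C + 2 + N − H − X) / 2 = (2·10 + 2 + 0 − 22 − 0) / 2 = 0.

0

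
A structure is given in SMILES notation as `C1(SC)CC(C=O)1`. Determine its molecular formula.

C5H8OS

Atom tally by fragment:
  cyclopropane ring core → C:3 H:6
  (− 2 ring H displaced by substituents)
  + SCH3 → C:1 H:3 S:1
  + CHO → C:1 H:1 O:1
Element totals:
  C: 5
  H: 8
  O: 1
  S: 1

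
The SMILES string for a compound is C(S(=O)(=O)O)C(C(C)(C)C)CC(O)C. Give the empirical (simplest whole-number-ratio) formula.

C9H20O4S

Atom tally by fragment:
  HO3SCH2 → C:1 H:3 S:1 O:3
  CH(C(CH3)3) → C:5 H:10
  CH2 → C:1 H:2
  CH(OH) → C:1 H:2 O:1
  CH3 → C:1 H:3
Element totals:
  C: 9
  H: 20
  O: 4
  S: 1
Molecular formula: C9H20O4S.
gcd of subscripts (9, 20, 4, 1) = 1, so the empirical formula equals the molecular formula.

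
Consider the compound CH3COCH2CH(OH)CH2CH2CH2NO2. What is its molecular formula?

C7H13NO4

Element totals:
  C: 7
  H: 13
  N: 1
  O: 4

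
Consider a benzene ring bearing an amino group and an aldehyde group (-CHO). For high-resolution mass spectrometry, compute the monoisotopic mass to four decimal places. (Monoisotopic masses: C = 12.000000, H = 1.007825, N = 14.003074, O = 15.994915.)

121.0528

Atom tally by fragment:
  benzene ring core → C:6 H:6
  (− 2 ring H displaced by substituents)
  + NH2 → N:1 H:2
  + CHO → C:1 H:1 O:1
Element totals:
  C: 7
  H: 7
  N: 1
  O: 1
Molecular formula: C7H7NO.
  M = 7(12.0) + 7(1.007825) + 14.003074 + 15.994915
    = 84.000000 + 7.054775 + 14.003074 + 15.994915 = 121.052764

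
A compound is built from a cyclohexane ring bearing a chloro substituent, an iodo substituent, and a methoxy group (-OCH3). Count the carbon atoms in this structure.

7

Atom tally by fragment:
  cyclohexane ring core → C:6 H:12
  (− 3 ring H displaced by substituents)
  + Cl → Cl:1
  + I → I:1
  + OCH3 → C:1 H:3 O:1
Element totals:
  C: 7
  H: 12
  Cl: 1
  I: 1
  O: 1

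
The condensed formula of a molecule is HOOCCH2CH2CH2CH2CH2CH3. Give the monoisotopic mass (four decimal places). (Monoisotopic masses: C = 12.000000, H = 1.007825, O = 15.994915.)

Element totals:
  C: 7
  H: 14
  O: 2
Molecular formula: C7H14O2.
  M = 7(12.0) + 14(1.007825) + 2(15.994915)
    = 84.000000 + 14.109550 + 31.989830 = 130.099380

130.0994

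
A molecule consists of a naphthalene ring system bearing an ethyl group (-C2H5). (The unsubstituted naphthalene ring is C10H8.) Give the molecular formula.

Atom tally by fragment:
  naphthalene ring system core → C:10 H:8
  (− 1 ring H displaced by substituents)
  + C2H5 → C:2 H:5
Element totals:
  C: 12
  H: 12

C12H12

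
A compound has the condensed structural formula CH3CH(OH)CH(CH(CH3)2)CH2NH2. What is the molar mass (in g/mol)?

Atom tally by fragment:
  CH3 → C:1 H:3
  CH(OH) → C:1 H:2 O:1
  CH(CH(CH3)2) → C:4 H:8
  CH2NH2 → C:1 H:4 N:1
Element totals:
  C: 7
  H: 17
  N: 1
  O: 1
Molecular formula: C7H17NO.
  M = 7(12.011) + 17(1.008) + 14.007 + 15.999
    = 84.077 + 17.136 + 14.007 + 15.999 = 131.219

131.22 g/mol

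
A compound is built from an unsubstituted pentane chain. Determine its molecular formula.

Atom tally by fragment:
  CH3 → C:1 H:3
  CH2 → C:1 H:2
  CH2 → C:1 H:2
  CH2 → C:1 H:2
  CH3 → C:1 H:3
Element totals:
  C: 5
  H: 12

C5H12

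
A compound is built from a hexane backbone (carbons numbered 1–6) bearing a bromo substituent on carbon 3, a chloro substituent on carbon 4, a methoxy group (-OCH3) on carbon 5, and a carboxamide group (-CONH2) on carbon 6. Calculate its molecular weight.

272.57 g/mol

Atom tally by fragment:
  CH3 → C:1 H:3
  CH2 → C:1 H:2
  CH(Br) → C:1 H:1 Br:1
  CH(Cl) → C:1 H:1 Cl:1
  CH(OCH3) → C:2 H:4 O:1
  CH2CONH2 → C:2 H:4 O:1 N:1
Element totals:
  C: 8
  H: 15
  Br: 1
  Cl: 1
  N: 1
  O: 2
Molecular formula: C8H15BrClNO2.
  M = 8(12.011) + 15(1.008) + 79.904 + 35.45 + 14.007 + 2(15.999)
    = 96.088 + 15.120 + 79.904 + 35.450 + 14.007 + 31.998 = 272.567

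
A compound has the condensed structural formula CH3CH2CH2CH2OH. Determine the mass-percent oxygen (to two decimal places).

21.58%

Element totals:
  C: 4
  H: 10
  O: 1
Molecular formula: C4H10O.
Molar mass = 74.123 g/mol.
Mass from O: 1 × 15.999 = 15.999 g/mol.
%O = 15.999 / 74.123 × 100 = 21.58%.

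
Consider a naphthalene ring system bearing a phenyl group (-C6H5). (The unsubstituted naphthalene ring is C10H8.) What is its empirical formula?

Atom tally by fragment:
  naphthalene ring system core → C:10 H:8
  (− 1 ring H displaced by substituents)
  + C6H5 → C:6 H:5
Element totals:
  C: 16
  H: 12
Molecular formula: C16H12.
gcd of subscripts = 4; dividing each by 4:
  C: 16/4 = 4
  H: 12/4 = 3

C4H3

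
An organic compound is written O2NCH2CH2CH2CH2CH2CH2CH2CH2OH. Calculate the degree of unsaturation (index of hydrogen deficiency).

1

Atom tally by fragment:
  O2NCH2 → C:1 H:2 N:1 O:2
  CH2 → C:1 H:2
  CH2 → C:1 H:2
  CH2 → C:1 H:2
  CH2 → C:1 H:2
  CH2 → C:1 H:2
  CH2CH2OH → C:2 H:5 O:1
Element totals:
  C: 8
  H: 17
  N: 1
  O: 3
Molecular formula: C8H17NO3.
DoU = (2C + 2 + N − H − X) / 2 = (2·8 + 2 + 1 − 17 − 0) / 2 = 1.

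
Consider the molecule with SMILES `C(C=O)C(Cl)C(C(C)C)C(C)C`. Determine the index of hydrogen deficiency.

1

Atom tally by fragment:
  OHCCH2 → C:2 H:3 O:1
  CH(Cl) → C:1 H:1 Cl:1
  CH(CH(CH3)2) → C:4 H:8
  CH(CH3) → C:2 H:4
  CH3 → C:1 H:3
Element totals:
  C: 10
  H: 19
  Cl: 1
  O: 1
Molecular formula: C10H19ClO.
DoU = (2C + 2 + N − H − X) / 2 = (2·10 + 2 + 0 − 19 − 1) / 2 = 1.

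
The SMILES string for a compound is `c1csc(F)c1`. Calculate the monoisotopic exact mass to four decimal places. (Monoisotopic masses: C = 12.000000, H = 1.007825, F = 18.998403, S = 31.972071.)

Atom tally by fragment:
  thiophene ring core → C:4 H:4 S:1
  (− 1 ring H displaced by substituents)
  + F → F:1
Element totals:
  C: 4
  H: 3
  F: 1
  S: 1
Molecular formula: C4H3FS.
  M = 4(12.0) + 3(1.007825) + 18.998403 + 31.972071
    = 48.000000 + 3.023475 + 18.998403 + 31.972071 = 101.993949

101.9939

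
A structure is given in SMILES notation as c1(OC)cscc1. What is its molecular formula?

C5H6OS

Atom tally by fragment:
  thiophene ring core → C:4 H:4 S:1
  (− 1 ring H displaced by substituents)
  + OCH3 → C:1 H:3 O:1
Element totals:
  C: 5
  H: 6
  O: 1
  S: 1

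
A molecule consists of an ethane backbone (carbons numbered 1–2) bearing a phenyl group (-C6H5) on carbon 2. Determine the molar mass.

Atom tally by fragment:
  CH3 → C:1 H:3
  CH2C6H5 → C:7 H:7
Element totals:
  C: 8
  H: 10
Molecular formula: C8H10.
  M = 8(12.011) + 10(1.008)
    = 96.088 + 10.080 = 106.168

106.17 g/mol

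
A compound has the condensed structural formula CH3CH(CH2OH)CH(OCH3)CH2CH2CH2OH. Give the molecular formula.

C8H18O3

Atom tally by fragment:
  CH3 → C:1 H:3
  CH(CH2OH) → C:2 H:4 O:1
  CH(OCH3) → C:2 H:4 O:1
  CH2 → C:1 H:2
  CH2CH2OH → C:2 H:5 O:1
Element totals:
  C: 8
  H: 18
  O: 3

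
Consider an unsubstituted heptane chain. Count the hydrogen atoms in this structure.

16

Atom tally by fragment:
  CH3 → C:1 H:3
  CH2 → C:1 H:2
  CH2 → C:1 H:2
  CH2 → C:1 H:2
  CH2 → C:1 H:2
  CH2 → C:1 H:2
  CH3 → C:1 H:3
Element totals:
  C: 7
  H: 16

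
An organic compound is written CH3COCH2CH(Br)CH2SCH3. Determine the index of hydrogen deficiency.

Atom tally by fragment:
  CH3COCH2 → C:3 H:5 O:1
  CH(Br) → C:1 H:1 Br:1
  CH2SCH3 → C:2 H:5 S:1
Element totals:
  C: 6
  H: 11
  Br: 1
  O: 1
  S: 1
Molecular formula: C6H11BrOS.
DoU = (2C + 2 + N − H − X) / 2 = (2·6 + 2 + 0 − 11 − 1) / 2 = 1.

1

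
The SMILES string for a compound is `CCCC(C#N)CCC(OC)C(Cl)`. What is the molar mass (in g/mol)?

203.71 g/mol

Atom tally by fragment:
  CH3 → C:1 H:3
  CH2 → C:1 H:2
  CH2 → C:1 H:2
  CH(CN) → C:2 H:1 N:1
  CH2 → C:1 H:2
  CH2 → C:1 H:2
  CH(OCH3) → C:2 H:4 O:1
  CH2Cl → C:1 H:2 Cl:1
Element totals:
  C: 10
  H: 18
  Cl: 1
  N: 1
  O: 1
Molecular formula: C10H18ClNO.
  M = 10(12.011) + 18(1.008) + 35.45 + 14.007 + 15.999
    = 120.110 + 18.144 + 35.450 + 14.007 + 15.999 = 203.710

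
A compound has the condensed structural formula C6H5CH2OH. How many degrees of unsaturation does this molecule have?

Element totals:
  C: 7
  H: 8
  O: 1
Molecular formula: C7H8O.
DoU = (2C + 2 + N − H − X) / 2 = (2·7 + 2 + 0 − 8 − 0) / 2 = 4.

4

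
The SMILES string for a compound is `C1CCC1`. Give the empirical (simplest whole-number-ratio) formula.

CH2

Atom tally by fragment:
  cyclobutane ring core → C:4 H:8
Element totals:
  C: 4
  H: 8
Molecular formula: C4H8.
gcd of subscripts = 4; dividing each by 4:
  C: 4/4 = 1
  H: 8/4 = 2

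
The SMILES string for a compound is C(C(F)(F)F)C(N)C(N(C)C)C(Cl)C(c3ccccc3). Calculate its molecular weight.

Atom tally by fragment:
  F3CCH2 → C:2 H:2 F:3
  CH(NH2) → C:1 H:3 N:1
  CH(N(CH3)2) → C:3 H:7 N:1
  CH(Cl) → C:1 H:1 Cl:1
  CH2C6H5 → C:7 H:7
Element totals:
  C: 14
  H: 20
  Cl: 1
  F: 3
  N: 2
Molecular formula: C14H20ClF3N2.
  M = 14(12.011) + 20(1.008) + 35.45 + 3(18.998) + 2(14.007)
    = 168.154 + 20.160 + 35.450 + 56.994 + 28.014 = 308.772

308.77 g/mol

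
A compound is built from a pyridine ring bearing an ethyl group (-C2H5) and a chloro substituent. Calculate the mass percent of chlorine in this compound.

25.04%

Atom tally by fragment:
  pyridine ring core → C:5 H:5 N:1
  (− 2 ring H displaced by substituents)
  + C2H5 → C:2 H:5
  + Cl → Cl:1
Element totals:
  C: 7
  H: 8
  Cl: 1
  N: 1
Molecular formula: C7H8ClN.
Molar mass = 141.598 g/mol.
Mass from Cl: 1 × 35.45 = 35.450 g/mol.
%Cl = 35.450 / 141.598 × 100 = 25.04%.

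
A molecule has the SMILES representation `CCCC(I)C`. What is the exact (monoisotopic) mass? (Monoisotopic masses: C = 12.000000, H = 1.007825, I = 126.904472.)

197.9905

Atom tally by fragment:
  CH3 → C:1 H:3
  CH2 → C:1 H:2
  CH2 → C:1 H:2
  CH(I) → C:1 H:1 I:1
  CH3 → C:1 H:3
Element totals:
  C: 5
  H: 11
  I: 1
Molecular formula: C5H11I.
  M = 5(12.0) + 11(1.007825) + 126.904472
    = 60.000000 + 11.086075 + 126.904472 = 197.990547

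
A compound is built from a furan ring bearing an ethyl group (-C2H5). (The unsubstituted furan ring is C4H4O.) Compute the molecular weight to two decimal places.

Atom tally by fragment:
  furan ring core → C:4 H:4 O:1
  (− 1 ring H displaced by substituents)
  + C2H5 → C:2 H:5
Element totals:
  C: 6
  H: 8
  O: 1
Molecular formula: C6H8O.
  M = 6(12.011) + 8(1.008) + 15.999
    = 72.066 + 8.064 + 15.999 = 96.129

96.13 g/mol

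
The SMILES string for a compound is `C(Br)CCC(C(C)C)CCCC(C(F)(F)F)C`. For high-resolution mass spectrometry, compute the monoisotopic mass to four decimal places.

316.1013

Atom tally by fragment:
  BrCH2 → C:1 H:2 Br:1
  CH2 → C:1 H:2
  CH2 → C:1 H:2
  CH(CH(CH3)2) → C:4 H:8
  CH2 → C:1 H:2
  CH2 → C:1 H:2
  CH2 → C:1 H:2
  CH(CF3) → C:2 H:1 F:3
  CH3 → C:1 H:3
Element totals:
  C: 13
  H: 24
  Br: 1
  F: 3
Molecular formula: C13H24BrF3.
  M = 13(12.0) + 24(1.007825) + 78.918338 + 3(18.998403)
    = 156.000000 + 24.187800 + 78.918338 + 56.995209 = 316.101347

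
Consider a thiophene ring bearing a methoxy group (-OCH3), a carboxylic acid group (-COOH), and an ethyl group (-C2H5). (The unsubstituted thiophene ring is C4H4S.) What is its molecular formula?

C8H10O3S

Atom tally by fragment:
  thiophene ring core → C:4 H:4 S:1
  (− 3 ring H displaced by substituents)
  + OCH3 → C:1 H:3 O:1
  + COOH → C:1 H:1 O:2
  + C2H5 → C:2 H:5
Element totals:
  C: 8
  H: 10
  O: 3
  S: 1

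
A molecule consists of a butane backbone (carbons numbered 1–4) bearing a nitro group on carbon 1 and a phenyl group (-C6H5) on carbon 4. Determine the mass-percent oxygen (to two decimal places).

Atom tally by fragment:
  O2NCH2 → C:1 H:2 N:1 O:2
  CH2 → C:1 H:2
  CH2 → C:1 H:2
  CH2C6H5 → C:7 H:7
Element totals:
  C: 10
  H: 13
  N: 1
  O: 2
Molecular formula: C10H13NO2.
Molar mass = 179.219 g/mol.
Mass from O: 2 × 15.999 = 31.998 g/mol.
%O = 31.998 / 179.219 × 100 = 17.85%.

17.85%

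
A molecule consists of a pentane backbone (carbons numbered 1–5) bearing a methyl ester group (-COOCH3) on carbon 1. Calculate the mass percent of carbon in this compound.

64.58%

Atom tally by fragment:
  CH3OOCCH2 → C:3 H:5 O:2
  CH2 → C:1 H:2
  CH2 → C:1 H:2
  CH2 → C:1 H:2
  CH3 → C:1 H:3
Element totals:
  C: 7
  H: 14
  O: 2
Molecular formula: C7H14O2.
Molar mass = 130.187 g/mol.
Mass from C: 7 × 12.011 = 84.077 g/mol.
%C = 84.077 / 130.187 × 100 = 64.58%.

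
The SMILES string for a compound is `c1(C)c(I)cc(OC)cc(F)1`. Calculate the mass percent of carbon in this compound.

Atom tally by fragment:
  benzene ring core → C:6 H:6
  (− 4 ring H displaced by substituents)
  + CH3 → C:1 H:3
  + I → I:1
  + OCH3 → C:1 H:3 O:1
  + F → F:1
Element totals:
  C: 8
  H: 8
  F: 1
  I: 1
  O: 1
Molecular formula: C8H8FIO.
Molar mass = 266.053 g/mol.
Mass from C: 8 × 12.011 = 96.088 g/mol.
%C = 96.088 / 266.053 × 100 = 36.12%.

36.12%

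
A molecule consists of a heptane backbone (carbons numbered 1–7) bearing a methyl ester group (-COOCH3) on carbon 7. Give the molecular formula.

C9H18O2

Atom tally by fragment:
  CH3 → C:1 H:3
  CH2 → C:1 H:2
  CH2 → C:1 H:2
  CH2 → C:1 H:2
  CH2 → C:1 H:2
  CH2 → C:1 H:2
  CH2COOCH3 → C:3 H:5 O:2
Element totals:
  C: 9
  H: 18
  O: 2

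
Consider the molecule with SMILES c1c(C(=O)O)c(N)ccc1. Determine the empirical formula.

Atom tally by fragment:
  benzene ring core → C:6 H:6
  (− 2 ring H displaced by substituents)
  + COOH → C:1 H:1 O:2
  + NH2 → N:1 H:2
Element totals:
  C: 7
  H: 7
  N: 1
  O: 2
Molecular formula: C7H7NO2.
gcd of subscripts (7, 7, 1, 2) = 1, so the empirical formula equals the molecular formula.

C7H7NO2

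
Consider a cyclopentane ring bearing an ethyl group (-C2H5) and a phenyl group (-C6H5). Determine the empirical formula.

C13H18

Atom tally by fragment:
  cyclopentane ring core → C:5 H:10
  (− 2 ring H displaced by substituents)
  + C2H5 → C:2 H:5
  + C6H5 → C:6 H:5
Element totals:
  C: 13
  H: 18
Molecular formula: C13H18.
gcd of subscripts (13, 18) = 1, so the empirical formula equals the molecular formula.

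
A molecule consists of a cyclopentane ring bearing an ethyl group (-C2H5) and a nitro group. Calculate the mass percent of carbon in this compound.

58.72%

Atom tally by fragment:
  cyclopentane ring core → C:5 H:10
  (− 2 ring H displaced by substituents)
  + C2H5 → C:2 H:5
  + NO2 → N:1 O:2
Element totals:
  C: 7
  H: 13
  N: 1
  O: 2
Molecular formula: C7H13NO2.
Molar mass = 143.186 g/mol.
Mass from C: 7 × 12.011 = 84.077 g/mol.
%C = 84.077 / 143.186 × 100 = 58.72%.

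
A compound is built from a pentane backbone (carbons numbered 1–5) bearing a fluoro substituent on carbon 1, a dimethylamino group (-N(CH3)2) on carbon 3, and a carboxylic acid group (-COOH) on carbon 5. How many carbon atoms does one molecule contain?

8

Atom tally by fragment:
  FCH2 → C:1 H:2 F:1
  CH2 → C:1 H:2
  CH(N(CH3)2) → C:3 H:7 N:1
  CH2 → C:1 H:2
  CH2COOH → C:2 H:3 O:2
Element totals:
  C: 8
  H: 16
  F: 1
  N: 1
  O: 2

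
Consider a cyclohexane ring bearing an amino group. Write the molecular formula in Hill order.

C6H13N

Atom tally by fragment:
  cyclohexane ring core → C:6 H:12
  (− 1 ring H displaced by substituents)
  + NH2 → N:1 H:2
Element totals:
  C: 6
  H: 13
  N: 1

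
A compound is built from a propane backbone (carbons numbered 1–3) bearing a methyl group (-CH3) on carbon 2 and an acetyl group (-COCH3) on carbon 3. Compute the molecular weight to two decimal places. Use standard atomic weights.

Atom tally by fragment:
  CH3 → C:1 H:3
  CH(CH3) → C:2 H:4
  CH2COCH3 → C:3 H:5 O:1
Element totals:
  C: 6
  H: 12
  O: 1
Molecular formula: C6H12O.
  M = 6(12.011) + 12(1.008) + 15.999
    = 72.066 + 12.096 + 15.999 = 100.161

100.16 g/mol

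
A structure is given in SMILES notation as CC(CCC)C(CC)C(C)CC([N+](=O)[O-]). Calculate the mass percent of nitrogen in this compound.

6.50%

Atom tally by fragment:
  CH3 → C:1 H:3
  CH(CH2CH2CH3) → C:4 H:8
  CH(C2H5) → C:3 H:6
  CH(CH3) → C:2 H:4
  CH2 → C:1 H:2
  CH2NO2 → C:1 H:2 N:1 O:2
Element totals:
  C: 12
  H: 25
  N: 1
  O: 2
Molecular formula: C12H25NO2.
Molar mass = 215.337 g/mol.
Mass from N: 1 × 14.007 = 14.007 g/mol.
%N = 14.007 / 215.337 × 100 = 6.50%.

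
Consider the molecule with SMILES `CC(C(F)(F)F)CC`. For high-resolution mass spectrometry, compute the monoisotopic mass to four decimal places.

126.0656

Atom tally by fragment:
  CH3 → C:1 H:3
  CH(CF3) → C:2 H:1 F:3
  CH2 → C:1 H:2
  CH3 → C:1 H:3
Element totals:
  C: 5
  H: 9
  F: 3
Molecular formula: C5H9F3.
  M = 5(12.0) + 9(1.007825) + 3(18.998403)
    = 60.000000 + 9.070425 + 56.995209 = 126.065634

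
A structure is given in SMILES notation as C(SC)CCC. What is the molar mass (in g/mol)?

104.21 g/mol

Atom tally by fragment:
  CH3SCH2 → C:2 H:5 S:1
  CH2 → C:1 H:2
  CH2 → C:1 H:2
  CH3 → C:1 H:3
Element totals:
  C: 5
  H: 12
  S: 1
Molecular formula: C5H12S.
  M = 5(12.011) + 12(1.008) + 32.06
    = 60.055 + 12.096 + 32.060 = 104.211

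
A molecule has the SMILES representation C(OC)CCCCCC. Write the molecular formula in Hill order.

C8H18O

Atom tally by fragment:
  CH3OCH2 → C:2 H:5 O:1
  CH2 → C:1 H:2
  CH2 → C:1 H:2
  CH2 → C:1 H:2
  CH2 → C:1 H:2
  CH2 → C:1 H:2
  CH3 → C:1 H:3
Element totals:
  C: 8
  H: 18
  O: 1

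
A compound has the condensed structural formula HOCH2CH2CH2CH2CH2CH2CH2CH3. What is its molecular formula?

C8H18O

Atom tally by fragment:
  HOCH2 → C:1 H:3 O:1
  CH2 → C:1 H:2
  CH2 → C:1 H:2
  CH2 → C:1 H:2
  CH2 → C:1 H:2
  CH2 → C:1 H:2
  CH2 → C:1 H:2
  CH3 → C:1 H:3
Element totals:
  C: 8
  H: 18
  O: 1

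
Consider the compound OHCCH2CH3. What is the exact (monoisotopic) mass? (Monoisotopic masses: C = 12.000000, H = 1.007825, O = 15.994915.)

58.0419

Atom tally by fragment:
  OHCCH2 → C:2 H:3 O:1
  CH3 → C:1 H:3
Element totals:
  C: 3
  H: 6
  O: 1
Molecular formula: C3H6O.
  M = 3(12.0) + 6(1.007825) + 15.994915
    = 36.000000 + 6.046950 + 15.994915 = 58.041865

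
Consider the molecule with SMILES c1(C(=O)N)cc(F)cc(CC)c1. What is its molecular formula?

C9H10FNO

Atom tally by fragment:
  benzene ring core → C:6 H:6
  (− 3 ring H displaced by substituents)
  + CONH2 → C:1 H:2 O:1 N:1
  + F → F:1
  + C2H5 → C:2 H:5
Element totals:
  C: 9
  H: 10
  F: 1
  N: 1
  O: 1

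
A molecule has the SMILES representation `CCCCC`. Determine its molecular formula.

C5H12

Atom tally by fragment:
  CH3 → C:1 H:3
  CH2 → C:1 H:2
  CH2 → C:1 H:2
  CH2 → C:1 H:2
  CH3 → C:1 H:3
Element totals:
  C: 5
  H: 12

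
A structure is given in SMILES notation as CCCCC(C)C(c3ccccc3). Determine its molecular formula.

Atom tally by fragment:
  CH3 → C:1 H:3
  CH2 → C:1 H:2
  CH2 → C:1 H:2
  CH2 → C:1 H:2
  CH(CH3) → C:2 H:4
  CH2C6H5 → C:7 H:7
Element totals:
  C: 13
  H: 20

C13H20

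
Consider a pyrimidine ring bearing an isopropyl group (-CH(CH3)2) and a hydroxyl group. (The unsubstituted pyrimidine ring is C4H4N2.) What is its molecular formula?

Atom tally by fragment:
  pyrimidine ring core → C:4 H:4 N:2
  (− 2 ring H displaced by substituents)
  + CH(CH3)2 → C:3 H:7
  + OH → O:1 H:1
Element totals:
  C: 7
  H: 10
  N: 2
  O: 1

C7H10N2O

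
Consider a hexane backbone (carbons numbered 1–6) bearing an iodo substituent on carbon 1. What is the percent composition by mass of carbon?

Atom tally by fragment:
  ICH2 → C:1 H:2 I:1
  CH2 → C:1 H:2
  CH2 → C:1 H:2
  CH2 → C:1 H:2
  CH2 → C:1 H:2
  CH3 → C:1 H:3
Element totals:
  C: 6
  H: 13
  I: 1
Molecular formula: C6H13I.
Molar mass = 212.074 g/mol.
Mass from C: 6 × 12.011 = 72.066 g/mol.
%C = 72.066 / 212.074 × 100 = 33.98%.

33.98%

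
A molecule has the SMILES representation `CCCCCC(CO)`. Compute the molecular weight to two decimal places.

116.20 g/mol

Atom tally by fragment:
  CH3 → C:1 H:3
  CH2 → C:1 H:2
  CH2 → C:1 H:2
  CH2 → C:1 H:2
  CH2 → C:1 H:2
  CH2CH2OH → C:2 H:5 O:1
Element totals:
  C: 7
  H: 16
  O: 1
Molecular formula: C7H16O.
  M = 7(12.011) + 16(1.008) + 15.999
    = 84.077 + 16.128 + 15.999 = 116.204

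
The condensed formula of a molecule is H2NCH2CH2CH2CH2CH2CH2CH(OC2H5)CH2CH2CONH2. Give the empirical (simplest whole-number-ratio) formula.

Atom tally by fragment:
  H2NCH2 → C:1 H:4 N:1
  CH2 → C:1 H:2
  CH2 → C:1 H:2
  CH2 → C:1 H:2
  CH2 → C:1 H:2
  CH2 → C:1 H:2
  CH(OC2H5) → C:3 H:6 O:1
  CH2 → C:1 H:2
  CH2CONH2 → C:2 H:4 O:1 N:1
Element totals:
  C: 12
  H: 26
  N: 2
  O: 2
Molecular formula: C12H26N2O2.
gcd of subscripts = 2; dividing each by 2:
  C: 12/2 = 6
  H: 26/2 = 13
  N: 2/2 = 1
  O: 2/2 = 1

C6H13NO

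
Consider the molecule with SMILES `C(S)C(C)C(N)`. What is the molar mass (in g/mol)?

105.20 g/mol

Atom tally by fragment:
  HSCH2 → C:1 H:3 S:1
  CH(CH3) → C:2 H:4
  CH2NH2 → C:1 H:4 N:1
Element totals:
  C: 4
  H: 11
  N: 1
  S: 1
Molecular formula: C4H11NS.
  M = 4(12.011) + 11(1.008) + 14.007 + 32.06
    = 48.044 + 11.088 + 14.007 + 32.060 = 105.199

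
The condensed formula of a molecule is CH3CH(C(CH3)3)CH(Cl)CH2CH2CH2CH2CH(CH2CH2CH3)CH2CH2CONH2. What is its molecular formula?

C18H36ClNO

Element totals:
  C: 18
  H: 36
  Cl: 1
  N: 1
  O: 1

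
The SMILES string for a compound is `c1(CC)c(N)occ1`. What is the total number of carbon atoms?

Atom tally by fragment:
  furan ring core → C:4 H:4 O:1
  (− 2 ring H displaced by substituents)
  + C2H5 → C:2 H:5
  + NH2 → N:1 H:2
Element totals:
  C: 6
  H: 9
  N: 1
  O: 1

6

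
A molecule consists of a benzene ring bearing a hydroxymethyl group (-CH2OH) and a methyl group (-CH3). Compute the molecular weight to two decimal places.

Atom tally by fragment:
  benzene ring core → C:6 H:6
  (− 2 ring H displaced by substituents)
  + CH2OH → C:1 H:3 O:1
  + CH3 → C:1 H:3
Element totals:
  C: 8
  H: 10
  O: 1
Molecular formula: C8H10O.
  M = 8(12.011) + 10(1.008) + 15.999
    = 96.088 + 10.080 + 15.999 = 122.167

122.17 g/mol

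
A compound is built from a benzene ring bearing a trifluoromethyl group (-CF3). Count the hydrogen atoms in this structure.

Atom tally by fragment:
  benzene ring core → C:6 H:6
  (− 1 ring H displaced by substituents)
  + CF3 → C:1 F:3
Element totals:
  C: 7
  H: 5
  F: 3

5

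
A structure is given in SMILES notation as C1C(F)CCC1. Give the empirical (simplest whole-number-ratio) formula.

Atom tally by fragment:
  cyclopentane ring core → C:5 H:10
  (− 1 ring H displaced by substituents)
  + F → F:1
Element totals:
  C: 5
  H: 9
  F: 1
Molecular formula: C5H9F.
gcd of subscripts (5, 1, 9) = 1, so the empirical formula equals the molecular formula.

C5H9F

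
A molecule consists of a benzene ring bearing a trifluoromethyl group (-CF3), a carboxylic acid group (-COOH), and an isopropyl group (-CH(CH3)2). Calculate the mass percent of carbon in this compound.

Atom tally by fragment:
  benzene ring core → C:6 H:6
  (− 3 ring H displaced by substituents)
  + CF3 → C:1 F:3
  + COOH → C:1 H:1 O:2
  + CH(CH3)2 → C:3 H:7
Element totals:
  C: 11
  H: 11
  F: 3
  O: 2
Molecular formula: C11H11F3O2.
Molar mass = 232.201 g/mol.
Mass from C: 11 × 12.011 = 132.121 g/mol.
%C = 132.121 / 232.201 × 100 = 56.90%.

56.90%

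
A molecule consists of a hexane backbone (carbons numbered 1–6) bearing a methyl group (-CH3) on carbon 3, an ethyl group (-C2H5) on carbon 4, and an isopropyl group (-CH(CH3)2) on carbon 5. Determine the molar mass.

Atom tally by fragment:
  CH3 → C:1 H:3
  CH2 → C:1 H:2
  CH(CH3) → C:2 H:4
  CH(C2H5) → C:3 H:6
  CH(CH(CH3)2) → C:4 H:8
  CH3 → C:1 H:3
Element totals:
  C: 12
  H: 26
Molecular formula: C12H26.
  M = 12(12.011) + 26(1.008)
    = 144.132 + 26.208 = 170.340

170.34 g/mol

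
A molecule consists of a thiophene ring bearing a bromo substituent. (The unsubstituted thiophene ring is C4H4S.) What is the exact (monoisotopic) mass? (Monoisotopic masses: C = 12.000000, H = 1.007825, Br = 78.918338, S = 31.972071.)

161.9139

Atom tally by fragment:
  thiophene ring core → C:4 H:4 S:1
  (− 1 ring H displaced by substituents)
  + Br → Br:1
Element totals:
  C: 4
  H: 3
  Br: 1
  S: 1
Molecular formula: C4H3BrS.
  M = 4(12.0) + 3(1.007825) + 78.918338 + 31.972071
    = 48.000000 + 3.023475 + 78.918338 + 31.972071 = 161.913884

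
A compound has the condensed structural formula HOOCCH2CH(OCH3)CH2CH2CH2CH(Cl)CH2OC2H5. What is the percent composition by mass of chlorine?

Atom tally by fragment:
  HOOCCH2 → C:2 H:3 O:2
  CH(OCH3) → C:2 H:4 O:1
  CH2 → C:1 H:2
  CH2 → C:1 H:2
  CH2 → C:1 H:2
  CH(Cl) → C:1 H:1 Cl:1
  CH2OC2H5 → C:3 H:7 O:1
Element totals:
  C: 11
  H: 21
  Cl: 1
  O: 4
Molecular formula: C11H21ClO4.
Molar mass = 252.735 g/mol.
Mass from Cl: 1 × 35.45 = 35.450 g/mol.
%Cl = 35.450 / 252.735 × 100 = 14.03%.

14.03%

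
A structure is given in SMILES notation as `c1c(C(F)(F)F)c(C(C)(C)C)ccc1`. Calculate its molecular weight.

202.22 g/mol

Atom tally by fragment:
  benzene ring core → C:6 H:6
  (− 2 ring H displaced by substituents)
  + CF3 → C:1 F:3
  + C(CH3)3 → C:4 H:9
Element totals:
  C: 11
  H: 13
  F: 3
Molecular formula: C11H13F3.
  M = 11(12.011) + 13(1.008) + 3(18.998)
    = 132.121 + 13.104 + 56.994 = 202.219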